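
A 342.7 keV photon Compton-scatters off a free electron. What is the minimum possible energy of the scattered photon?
146.3720 keV (at θ = 180°)

The scattered photon has minimum energy when its wavelength is maximum, i.e., when the Compton shift Δλ = λ_C(1 − cos θ) is maximum. This occurs at θ = 180° (backscattering), giving Δλ_max = 2λ_C = 4.8526 pm.

Initial wavelength: λ₀ = hc/E₀ = 3.6179 pm
Maximum final wavelength: λ'_max = λ₀ + 2λ_C = 3.6179 + 4.8526 = 8.4705 pm
Minimum final energy: E'_min = hc/λ'_max = 146.3720 keV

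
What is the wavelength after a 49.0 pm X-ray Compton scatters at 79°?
50.9633 pm

Using the Compton scattering formula:
λ' = λ + Δλ = λ + λ_C(1 - cos θ)

Given:
- Initial wavelength λ = 49.0 pm
- Scattering angle θ = 79°
- Compton wavelength λ_C ≈ 2.4263 pm

Calculate the shift:
Δλ = 2.4263 × (1 - cos(79°))
Δλ = 2.4263 × 0.8092
Δλ = 1.9633 pm

Final wavelength:
λ' = 49.0 + 1.9633 = 50.9633 pm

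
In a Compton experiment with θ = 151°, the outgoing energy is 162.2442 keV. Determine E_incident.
400.8001 keV

Convert final energy to wavelength (hc ≈ 1239.842 keV·pm):
λ' = hc/E' = 1239.842 / 162.2442 = 7.6418 pm

Calculate the Compton shift:
Δλ = λ_C(1 - cos(151°))
Δλ = 2.4263 × (1 - cos(151°))
Δλ = 4.5484 pm

Initial wavelength:
λ = λ' - Δλ = 7.6418 - 4.5484 = 3.0934 pm

Initial energy:
E = hc/λ = 1239.842 / 3.0934 = 400.8001 keV

(Intermediate values are shown rounded; full precision is carried through to the final answer.)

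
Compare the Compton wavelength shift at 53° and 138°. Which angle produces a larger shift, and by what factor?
138° produces the larger shift by a factor of 4.378

Calculate both shifts using Δλ = λ_C(1 - cos θ):

For θ₁ = 53°:
Δλ₁ = 2.4263 × (1 - cos(53°))
Δλ₁ = 2.4263 × 0.3982
Δλ₁ = 0.9661 pm

For θ₂ = 138°:
Δλ₂ = 2.4263 × (1 - cos(138°))
Δλ₂ = 2.4263 × 1.7431
Δλ₂ = 4.2294 pm

The 138° angle produces the larger shift.
Ratio: 4.2294/0.9661 = 4.378

(Intermediate values are shown rounded; full precision is carried through to the final answer.)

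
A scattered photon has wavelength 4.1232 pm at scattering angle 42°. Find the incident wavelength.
3.5000 pm

From λ' = λ + Δλ, we have λ = λ' - Δλ

First calculate the Compton shift:
Δλ = λ_C(1 - cos θ)
Δλ = 2.4263 × (1 - cos(42°))
Δλ = 2.4263 × 0.2569
Δλ = 0.6232 pm

Initial wavelength:
λ = λ' - Δλ
λ = 4.1232 - 0.6232
λ = 3.5000 pm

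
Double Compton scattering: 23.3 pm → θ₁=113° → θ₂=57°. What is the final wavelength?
27.7792 pm

Apply Compton shift twice:

First scattering at θ₁ = 113°:
Δλ₁ = λ_C(1 - cos(113°))
Δλ₁ = 2.4263 × 1.3907
Δλ₁ = 3.3743 pm

After first scattering:
λ₁ = 23.3 + 3.3743 = 26.6743 pm

Second scattering at θ₂ = 57°:
Δλ₂ = λ_C(1 - cos(57°))
Δλ₂ = 2.4263 × 0.4554
Δλ₂ = 1.1048 pm

Final wavelength:
λ₂ = 26.6743 + 1.1048 = 27.7792 pm

Total shift: Δλ_total = 3.3743 + 1.1048 = 4.4792 pm

(Intermediate values are shown rounded; full precision is carried through to the final answer.)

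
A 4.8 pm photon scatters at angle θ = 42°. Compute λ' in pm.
5.4232 pm

Using the Compton scattering formula:
λ' = λ + Δλ = λ + λ_C(1 - cos θ)

Given:
- Initial wavelength λ = 4.8 pm
- Scattering angle θ = 42°
- Compton wavelength λ_C ≈ 2.4263 pm

Calculate the shift:
Δλ = 2.4263 × (1 - cos(42°))
Δλ = 2.4263 × 0.2569
Δλ = 0.6232 pm

Final wavelength:
λ' = 4.8 + 0.6232 = 5.4232 pm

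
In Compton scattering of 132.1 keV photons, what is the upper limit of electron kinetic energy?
45.0218 keV

Maximum energy transfer occurs at θ = 180° (backscattering).

Initial photon: E₀ = 132.1 keV → λ₀ = 9.3856 pm

Maximum Compton shift (at 180°):
Δλ_max = 2λ_C = 2 × 2.4263 = 4.8526 pm

Final wavelength:
λ' = 9.3856 + 4.8526 = 14.2383 pm

Minimum photon energy (maximum energy to electron):
E'_min = hc/λ' = 87.0782 keV

Maximum electron kinetic energy:
K_max = E₀ - E'_min = 132.1000 - 87.0782 = 45.0218 keV

(Intermediate values are shown rounded; full precision is carried through to the final answer.)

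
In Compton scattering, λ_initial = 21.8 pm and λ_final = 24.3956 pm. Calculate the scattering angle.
94.00°

First find the wavelength shift:
Δλ = λ' - λ = 24.3956 - 21.8 = 2.5956 pm

Using Δλ = λ_C(1 - cos θ), with λ_C = h/(m_e·c) ≈ 2.42631024 pm:
cos θ = 1 - Δλ/λ_C
cos θ = 1 - 2.5956/2.42631024
cos θ = -0.069773

θ = arccos(-0.069773)
θ = 94.00°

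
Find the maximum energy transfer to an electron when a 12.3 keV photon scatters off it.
0.5649 keV

Maximum energy transfer occurs at θ = 180° (backscattering).

Initial photon: E₀ = 12.3 keV → λ₀ = 100.8002 pm

Maximum Compton shift (at 180°):
Δλ_max = 2λ_C = 2 × 2.4263 = 4.8526 pm

Final wavelength:
λ' = 100.8002 + 4.8526 = 105.6528 pm

Minimum photon energy (maximum energy to electron):
E'_min = hc/λ' = 11.7351 keV

Maximum electron kinetic energy:
K_max = E₀ - E'_min = 12.3000 - 11.7351 = 0.5649 keV

(Intermediate values are shown rounded; full precision is carried through to the final answer.)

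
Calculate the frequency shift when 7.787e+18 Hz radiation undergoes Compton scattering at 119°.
6.663e+17 Hz (decrease)

Convert frequency to wavelength (c = 299792458 m/s):
λ₀ = c/f₀ = 299792458/7.787e+18 = 3.8499096e-11 m = 38.4991 pm

Calculate Compton shift:
Δλ = λ_C(1 - cos(119°)) = 3.6026 pm

Final wavelength:
λ' = λ₀ + Δλ = 38.4991 + 3.6026 = 42.1017 pm

Final frequency:
f' = c/λ' = 299792458/4.2101704e-11 = 7.1206727e+18 Hz

Frequency shift (decrease):
Δf = f₀ - f' = 7.787e+18 - 7.1206727e+18 = 6.663e+17 Hz

(Intermediate values are shown rounded; full precision is carried through to the final answer.)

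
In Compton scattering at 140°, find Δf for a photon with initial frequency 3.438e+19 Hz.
1.133e+19 Hz (decrease)

Convert frequency to wavelength (c = 299792458 m/s):
λ₀ = c/f₀ = 299792458/3.438e+19 = 8.7199668e-12 m = 8.7200 pm

Calculate Compton shift:
Δλ = λ_C(1 - cos(140°)) = 4.2850 pm

Final wavelength:
λ' = λ₀ + Δλ = 8.7200 + 4.2850 = 13.0049 pm

Final frequency:
f' = c/λ' = 299792458/1.3004938e-11 = 2.3052201e+19 Hz

Frequency shift (decrease):
Δf = f₀ - f' = 3.438e+19 - 2.3052201e+19 = 1.133e+19 Hz

(Intermediate values are shown rounded; full precision is carried through to the final answer.)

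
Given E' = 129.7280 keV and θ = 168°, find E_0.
260.6000 keV

Convert final energy to wavelength (hc ≈ 1239.842 keV·pm):
λ' = hc/E' = 1239.842 / 129.7280 = 9.5572 pm

Calculate the Compton shift:
Δλ = λ_C(1 - cos(168°))
Δλ = 2.4263 × (1 - cos(168°))
Δλ = 4.7996 pm

Initial wavelength:
λ = λ' - Δλ = 9.5572 - 4.7996 = 4.7576 pm

Initial energy:
E = hc/λ = 1239.842 / 4.7576 = 260.6000 keV

(Intermediate values are shown rounded; full precision is carried through to the final answer.)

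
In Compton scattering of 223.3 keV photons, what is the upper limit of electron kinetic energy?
104.1415 keV

Maximum energy transfer occurs at θ = 180° (backscattering).

Initial photon: E₀ = 223.3 keV → λ₀ = 5.5524 pm

Maximum Compton shift (at 180°):
Δλ_max = 2λ_C = 2 × 2.4263 = 4.8526 pm

Final wavelength:
λ' = 5.5524 + 4.8526 = 10.4050 pm

Minimum photon energy (maximum energy to electron):
E'_min = hc/λ' = 119.1585 keV

Maximum electron kinetic energy:
K_max = E₀ - E'_min = 223.3000 - 119.1585 = 104.1415 keV

(Intermediate values are shown rounded; full precision is carried through to the final answer.)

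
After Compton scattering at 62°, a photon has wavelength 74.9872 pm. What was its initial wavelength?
73.7000 pm

From λ' = λ + Δλ, we have λ = λ' - Δλ

First calculate the Compton shift:
Δλ = λ_C(1 - cos θ)
Δλ = 2.4263 × (1 - cos(62°))
Δλ = 2.4263 × 0.5305
Δλ = 1.2872 pm

Initial wavelength:
λ = λ' - Δλ
λ = 74.9872 - 1.2872
λ = 73.7000 pm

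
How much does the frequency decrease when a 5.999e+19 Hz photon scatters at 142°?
2.788e+19 Hz (decrease)

Convert frequency to wavelength (c = 299792458 m/s):
λ₀ = c/f₀ = 299792458/5.999e+19 = 4.9973739e-12 m = 4.9974 pm

Calculate Compton shift:
Δλ = λ_C(1 - cos(142°)) = 4.3383 pm

Final wavelength:
λ' = λ₀ + Δλ = 4.9974 + 4.3383 = 9.3356 pm

Final frequency:
f' = c/λ' = 299792458/9.3356427e-12 = 3.2112675e+19 Hz

Frequency shift (decrease):
Δf = f₀ - f' = 5.999e+19 - 3.2112675e+19 = 2.788e+19 Hz

(Intermediate values are shown rounded; full precision is carried through to the final answer.)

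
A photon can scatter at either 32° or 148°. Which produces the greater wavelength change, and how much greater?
148° produces the larger shift by a factor of 12.162

Calculate both shifts using Δλ = λ_C(1 - cos θ):

For θ₁ = 32°:
Δλ₁ = 2.4263 × (1 - cos(32°))
Δλ₁ = 2.4263 × 0.1520
Δλ₁ = 0.3687 pm

For θ₂ = 148°:
Δλ₂ = 2.4263 × (1 - cos(148°))
Δλ₂ = 2.4263 × 1.8480
Δλ₂ = 4.4839 pm

The 148° angle produces the larger shift.
Ratio: 4.4839/0.3687 = 12.162

(Intermediate values are shown rounded; full precision is carried through to the final answer.)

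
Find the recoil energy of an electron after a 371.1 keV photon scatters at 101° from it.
172.0969 keV

By energy conservation: K_e = E_initial - E_final

First find the scattered photon energy:
Initial wavelength: λ = hc/E = 3.3410 pm
Compton shift: Δλ = λ_C(1 - cos(101°)) = 2.8893 pm
Final wavelength: λ' = 3.3410 + 2.8893 = 6.2303 pm
Final photon energy: E' = hc/λ' = 199.0031 keV

Electron kinetic energy:
K_e = E - E' = 371.1000 - 199.0031 = 172.0969 keV

(Intermediate values are shown rounded; full precision is carried through to the final answer.)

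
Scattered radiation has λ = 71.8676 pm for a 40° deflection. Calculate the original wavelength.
71.3000 pm

From λ' = λ + Δλ, we have λ = λ' - Δλ

First calculate the Compton shift:
Δλ = λ_C(1 - cos θ)
Δλ = 2.4263 × (1 - cos(40°))
Δλ = 2.4263 × 0.2340
Δλ = 0.5676 pm

Initial wavelength:
λ = λ' - Δλ
λ = 71.8676 - 0.5676
λ = 71.3000 pm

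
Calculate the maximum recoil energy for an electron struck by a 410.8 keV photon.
253.2745 keV

Maximum energy transfer occurs at θ = 180° (backscattering).

Initial photon: E₀ = 410.8 keV → λ₀ = 3.0181 pm

Maximum Compton shift (at 180°):
Δλ_max = 2λ_C = 2 × 2.4263 = 4.8526 pm

Final wavelength:
λ' = 3.0181 + 4.8526 = 7.8707 pm

Minimum photon energy (maximum energy to electron):
E'_min = hc/λ' = 157.5255 keV

Maximum electron kinetic energy:
K_max = E₀ - E'_min = 410.8000 - 157.5255 = 253.2745 keV

(Intermediate values are shown rounded; full precision is carried through to the final answer.)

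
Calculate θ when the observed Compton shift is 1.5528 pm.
68.90°

From the Compton formula Δλ = λ_C(1 - cos θ), we can solve for θ:

cos θ = 1 - Δλ/λ_C

Given:
- Δλ = 1.5528 pm
- λ_C = h/(m_e·c) ≈ 2.42631024 pm

cos θ = 1 - 1.5528/2.42631024
cos θ = 1 - 0.639984
cos θ = 0.360016

θ = arccos(0.360016)
θ = 68.90°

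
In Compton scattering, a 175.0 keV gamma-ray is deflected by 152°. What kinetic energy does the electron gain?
68.6071 keV

By energy conservation: K_e = E_initial - E_final

First find the scattered photon energy:
Initial wavelength: λ = hc/E = 7.0848 pm
Compton shift: Δλ = λ_C(1 - cos(152°)) = 4.5686 pm
Final wavelength: λ' = 7.0848 + 4.5686 = 11.6534 pm
Final photon energy: E' = hc/λ' = 106.3929 keV

Electron kinetic energy:
K_e = E - E' = 175.0000 - 106.3929 = 68.6071 keV

(Intermediate values are shown rounded; full precision is carried through to the final answer.)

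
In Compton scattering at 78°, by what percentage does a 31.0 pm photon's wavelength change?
6.1995%

Calculate the Compton shift:
Δλ = λ_C(1 - cos(78°))
Δλ = 2.4263 × (1 - cos(78°))
Δλ = 2.4263 × 0.7921
Δλ = 1.9219 pm

Percentage change:
(Δλ/λ₀) × 100 = (1.9219/31.0) × 100
= 6.1995%

(Intermediate values are shown rounded; full precision is carried through to the final answer.)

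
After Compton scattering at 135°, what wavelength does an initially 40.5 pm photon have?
44.6420 pm

Using the Compton formula: λ' = λ + λ_C(1 − cos θ)

For θ = 135°, cos θ = -√2/2 (exact) ≈ -0.7071, so:
1 − cos 135° = 1 − (-√2/2) ≈ 1.7071

Δλ = λ_C × 1.7071 = 2.4263 × 1.7071 = 4.1420 pm

λ' = 40.5 + 4.1420 = 44.6420 pm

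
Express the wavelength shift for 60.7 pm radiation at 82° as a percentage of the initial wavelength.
3.4409%

Calculate the Compton shift:
Δλ = λ_C(1 - cos(82°))
Δλ = 2.4263 × (1 - cos(82°))
Δλ = 2.4263 × 0.8608
Δλ = 2.0886 pm

Percentage change:
(Δλ/λ₀) × 100 = (2.0886/60.7) × 100
= 3.4409%

(Intermediate values are shown rounded; full precision is carried through to the final answer.)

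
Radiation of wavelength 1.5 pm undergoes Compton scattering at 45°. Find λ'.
2.2106 pm

Using the Compton formula: λ' = λ + λ_C(1 − cos θ)

For θ = 45°, cos θ = √2/2 (exact) ≈ 0.7071, so:
1 − cos 45° = 1 − (√2/2) ≈ 0.2929

Δλ = λ_C × 0.2929 = 2.4263 × 0.2929 = 0.7106 pm

λ' = 1.5 + 0.7106 = 2.2106 pm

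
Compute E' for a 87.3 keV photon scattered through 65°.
79.4618 keV

First convert energy to wavelength:
λ = hc/E, with hc ≈ 1239.842 keV·pm (i.e. 1239.842 eV·nm)

For E = 87.3 keV = 87300 eV:
λ = 1239.842 keV·pm / 87.3 keV
λ = 14.2021 pm

Calculate the Compton shift:
Δλ = λ_C(1 - cos(65°)) = 2.4263 × 0.5774
Δλ = 1.4009 pm

Final wavelength:
λ' = 14.2021 + 1.4009 = 15.6030 pm

Final energy:
E' = hc/λ' = 1239.842 / 15.6030 = 79.4618 keV

(Intermediate values are shown rounded; full precision is carried through to the final answer.)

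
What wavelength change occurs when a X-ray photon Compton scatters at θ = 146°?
4.4378 pm

Using the Compton scattering formula:
Δλ = λ_C(1 - cos θ)

where λ_C = h/(m_e·c) ≈ 2.4263 pm is the Compton wavelength of an electron.

For θ = 146°:
cos(146°) = -0.8290
1 - cos(146°) = 1.8290

Δλ = 2.4263 × 1.8290
Δλ = 4.4378 pm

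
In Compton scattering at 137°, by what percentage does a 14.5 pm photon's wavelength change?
28.9710%

Calculate the Compton shift:
Δλ = λ_C(1 - cos(137°))
Δλ = 2.4263 × (1 - cos(137°))
Δλ = 2.4263 × 1.7314
Δλ = 4.2008 pm

Percentage change:
(Δλ/λ₀) × 100 = (4.2008/14.5) × 100
= 28.9710%

(Intermediate values are shown rounded; full precision is carried through to the final answer.)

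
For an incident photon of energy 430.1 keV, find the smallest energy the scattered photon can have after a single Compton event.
160.2836 keV (at θ = 180°)

The scattered photon has minimum energy when its wavelength is maximum, i.e., when the Compton shift Δλ = λ_C(1 − cos θ) is maximum. This occurs at θ = 180° (backscattering), giving Δλ_max = 2λ_C = 4.8526 pm.

Initial wavelength: λ₀ = hc/E₀ = 2.8827 pm
Maximum final wavelength: λ'_max = λ₀ + 2λ_C = 2.8827 + 4.8526 = 7.7353 pm
Minimum final energy: E'_min = hc/λ'_max = 160.2836 keV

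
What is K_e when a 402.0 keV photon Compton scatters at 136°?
231.1249 keV

By energy conservation: K_e = E_initial - E_final

First find the scattered photon energy:
Initial wavelength: λ = hc/E = 3.0842 pm
Compton shift: Δλ = λ_C(1 - cos(136°)) = 4.1717 pm
Final wavelength: λ' = 3.0842 + 4.1717 = 7.2558 pm
Final photon energy: E' = hc/λ' = 170.8751 keV

Electron kinetic energy:
K_e = E - E' = 402.0000 - 170.8751 = 231.1249 keV

(Intermediate values are shown rounded; full precision is carried through to the final answer.)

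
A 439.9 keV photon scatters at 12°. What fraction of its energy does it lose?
0.0185 (or 1.85%)

Calculate initial and final photon energies:

Initial: E₀ = 439.9 keV → λ₀ = 2.8185 pm
Compton shift: Δλ = 0.0530 pm
Final wavelength: λ' = 2.8715 pm
Final energy: E' = 431.7774 keV

Fractional energy loss:
(E₀ - E')/E₀ = (439.9000 - 431.7774)/439.9000
= 8.1226/439.9000
= 0.0185
= 1.85%

(Intermediate values are shown rounded; full precision is carried through to the final answer.)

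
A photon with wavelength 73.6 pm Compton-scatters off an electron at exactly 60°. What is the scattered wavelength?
74.8132 pm

Using the Compton formula: λ' = λ + λ_C(1 − cos θ)

For θ = 60°, cos θ = 1/2 (exact) = 0.5000, so:
1 − cos 60° = 1 − (1/2) = 0.5000

Δλ = λ_C × 0.5000 = 2.4263 × 0.5000 = 1.2132 pm

λ' = 73.6 + 1.2132 = 74.8132 pm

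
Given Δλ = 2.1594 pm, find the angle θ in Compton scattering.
83.68°

From the Compton formula Δλ = λ_C(1 - cos θ), we can solve for θ:

cos θ = 1 - Δλ/λ_C

Given:
- Δλ = 2.1594 pm
- λ_C = h/(m_e·c) ≈ 2.42631024 pm

cos θ = 1 - 2.1594/2.42631024
cos θ = 1 - 0.889993
cos θ = 0.110007

θ = arccos(0.110007)
θ = 83.68°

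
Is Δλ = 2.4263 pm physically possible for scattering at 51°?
No, inconsistent

Calculate the expected shift for θ = 51°:

Δλ_expected = λ_C(1 - cos(51°))
Δλ_expected = 2.4263 × (1 - cos(51°))
Δλ_expected = 2.4263 × 0.3707
Δλ_expected = 0.8994 pm

Given shift: 2.4263 pm
Expected shift: 0.8994 pm
Difference: 1.5269 pm

The values do not match. The given shift corresponds to θ ≈ 90.0°, not 51°.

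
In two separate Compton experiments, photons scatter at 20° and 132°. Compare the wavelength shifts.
132° produces the larger shift by a factor of 27.677

Calculate both shifts using Δλ = λ_C(1 - cos θ):

For θ₁ = 20°:
Δλ₁ = 2.4263 × (1 - cos(20°))
Δλ₁ = 2.4263 × 0.0603
Δλ₁ = 0.1463 pm

For θ₂ = 132°:
Δλ₂ = 2.4263 × (1 - cos(132°))
Δλ₂ = 2.4263 × 1.6691
Δλ₂ = 4.0498 pm

The 132° angle produces the larger shift.
Ratio: 4.0498/0.1463 = 27.677

(Intermediate values are shown rounded; full precision is carried through to the final answer.)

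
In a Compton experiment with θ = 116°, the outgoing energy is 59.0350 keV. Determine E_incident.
70.8001 keV

Convert final energy to wavelength (hc ≈ 1239.842 keV·pm):
λ' = hc/E' = 1239.842 / 59.0350 = 21.0018 pm

Calculate the Compton shift:
Δλ = λ_C(1 - cos(116°))
Δλ = 2.4263 × (1 - cos(116°))
Δλ = 3.4899 pm

Initial wavelength:
λ = λ' - Δλ = 21.0018 - 3.4899 = 17.5119 pm

Initial energy:
E = hc/λ = 1239.842 / 17.5119 = 70.8001 keV

(Intermediate values are shown rounded; full precision is carried through to the final answer.)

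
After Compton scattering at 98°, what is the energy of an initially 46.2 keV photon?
41.8860 keV

First convert energy to wavelength:
λ = hc/E, with hc ≈ 1239.842 keV·pm (i.e. 1239.842 eV·nm)

For E = 46.2 keV = 46200 eV:
λ = 1239.842 keV·pm / 46.2 keV
λ = 26.8364 pm

Calculate the Compton shift:
Δλ = λ_C(1 - cos(98°)) = 2.4263 × 1.1392
Δλ = 2.7640 pm

Final wavelength:
λ' = 26.8364 + 2.7640 = 29.6004 pm

Final energy:
E' = hc/λ' = 1239.842 / 29.6004 = 41.8860 keV

(Intermediate values are shown rounded; full precision is carried through to the final answer.)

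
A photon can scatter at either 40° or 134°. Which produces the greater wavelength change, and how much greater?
134° produces the larger shift by a factor of 7.244

Calculate both shifts using Δλ = λ_C(1 - cos θ):

For θ₁ = 40°:
Δλ₁ = 2.4263 × (1 - cos(40°))
Δλ₁ = 2.4263 × 0.2340
Δλ₁ = 0.5676 pm

For θ₂ = 134°:
Δλ₂ = 2.4263 × (1 - cos(134°))
Δλ₂ = 2.4263 × 1.6947
Δλ₂ = 4.1118 pm

The 134° angle produces the larger shift.
Ratio: 4.1118/0.5676 = 7.244

(Intermediate values are shown rounded; full precision is carried through to the final answer.)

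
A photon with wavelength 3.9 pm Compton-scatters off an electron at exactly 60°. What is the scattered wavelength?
5.1132 pm

Using the Compton formula: λ' = λ + λ_C(1 − cos θ)

For θ = 60°, cos θ = 1/2 (exact) = 0.5000, so:
1 − cos 60° = 1 − (1/2) = 0.5000

Δλ = λ_C × 0.5000 = 2.4263 × 0.5000 = 1.2132 pm

λ' = 3.9 + 1.2132 = 5.1132 pm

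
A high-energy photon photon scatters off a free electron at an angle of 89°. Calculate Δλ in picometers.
2.3840 pm

Using the Compton scattering formula:
Δλ = λ_C(1 - cos θ)

where λ_C = h/(m_e·c) ≈ 2.4263 pm is the Compton wavelength of an electron.

For θ = 89°:
cos(89°) = 0.0175
1 - cos(89°) = 0.9825

Δλ = 2.4263 × 0.9825
Δλ = 2.3840 pm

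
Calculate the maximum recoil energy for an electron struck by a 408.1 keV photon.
250.9731 keV

Maximum energy transfer occurs at θ = 180° (backscattering).

Initial photon: E₀ = 408.1 keV → λ₀ = 3.0381 pm

Maximum Compton shift (at 180°):
Δλ_max = 2λ_C = 2 × 2.4263 = 4.8526 pm

Final wavelength:
λ' = 3.0381 + 4.8526 = 7.8907 pm

Minimum photon energy (maximum energy to electron):
E'_min = hc/λ' = 157.1269 keV

Maximum electron kinetic energy:
K_max = E₀ - E'_min = 408.1000 - 157.1269 = 250.9731 keV

(Intermediate values are shown rounded; full precision is carried through to the final answer.)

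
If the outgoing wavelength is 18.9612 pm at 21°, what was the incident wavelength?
18.8000 pm

From λ' = λ + Δλ, we have λ = λ' - Δλ

First calculate the Compton shift:
Δλ = λ_C(1 - cos θ)
Δλ = 2.4263 × (1 - cos(21°))
Δλ = 2.4263 × 0.0664
Δλ = 0.1612 pm

Initial wavelength:
λ = λ' - Δλ
λ = 18.9612 - 0.1612
λ = 18.8000 pm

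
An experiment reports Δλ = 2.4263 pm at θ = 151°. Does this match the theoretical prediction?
No, inconsistent

Calculate the expected shift for θ = 151°:

Δλ_expected = λ_C(1 - cos(151°))
Δλ_expected = 2.4263 × (1 - cos(151°))
Δλ_expected = 2.4263 × 1.8746
Δλ_expected = 4.5484 pm

Given shift: 2.4263 pm
Expected shift: 4.5484 pm
Difference: 2.1221 pm

The values do not match. The given shift corresponds to θ ≈ 90.0°, not 151°.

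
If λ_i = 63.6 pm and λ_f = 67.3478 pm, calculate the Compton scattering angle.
123.00°

First find the wavelength shift:
Δλ = λ' - λ = 67.3478 - 63.6 = 3.7478 pm

Using Δλ = λ_C(1 - cos θ), with λ_C = h/(m_e·c) ≈ 2.42631024 pm:
cos θ = 1 - Δλ/λ_C
cos θ = 1 - 3.7478/2.42631024
cos θ = -0.544650

θ = arccos(-0.544650)
θ = 123.00°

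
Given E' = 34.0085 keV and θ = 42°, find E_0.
34.6000 keV

Convert final energy to wavelength (hc ≈ 1239.842 keV·pm):
λ' = hc/E' = 1239.842 / 34.0085 = 36.4568 pm

Calculate the Compton shift:
Δλ = λ_C(1 - cos(42°))
Δλ = 2.4263 × (1 - cos(42°))
Δλ = 0.6232 pm

Initial wavelength:
λ = λ' - Δλ = 36.4568 - 0.6232 = 35.8336 pm

Initial energy:
E = hc/λ = 1239.842 / 35.8336 = 34.6000 keV

(Intermediate values are shown rounded; full precision is carried through to the final answer.)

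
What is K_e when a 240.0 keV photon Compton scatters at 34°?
17.8386 keV

By energy conservation: K_e = E_initial - E_final

First find the scattered photon energy:
Initial wavelength: λ = hc/E = 5.1660 pm
Compton shift: Δλ = λ_C(1 - cos(34°)) = 0.4148 pm
Final wavelength: λ' = 5.1660 + 0.4148 = 5.5808 pm
Final photon energy: E' = hc/λ' = 222.1614 keV

Electron kinetic energy:
K_e = E - E' = 240.0000 - 222.1614 = 17.8386 keV

(Intermediate values are shown rounded; full precision is carried through to the final answer.)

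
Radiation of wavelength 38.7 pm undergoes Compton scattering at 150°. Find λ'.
43.2276 pm

Using the Compton formula: λ' = λ + λ_C(1 − cos θ)

For θ = 150°, cos θ = -√3/2 (exact) ≈ -0.8660, so:
1 − cos 150° = 1 − (-√3/2) ≈ 1.8660

Δλ = λ_C × 1.8660 = 2.4263 × 1.8660 = 4.5276 pm

λ' = 38.7 + 4.5276 = 43.2276 pm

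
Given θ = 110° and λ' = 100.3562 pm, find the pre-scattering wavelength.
97.1000 pm

From λ' = λ + Δλ, we have λ = λ' - Δλ

First calculate the Compton shift:
Δλ = λ_C(1 - cos θ)
Δλ = 2.4263 × (1 - cos(110°))
Δλ = 2.4263 × 1.3420
Δλ = 3.2562 pm

Initial wavelength:
λ = λ' - Δλ
λ = 100.3562 - 3.2562
λ = 97.1000 pm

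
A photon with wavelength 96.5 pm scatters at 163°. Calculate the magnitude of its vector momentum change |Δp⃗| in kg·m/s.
1.3264e-23 kg·m/s

Photon momentum magnitude is p = h/λ.

Initial momentum:
p₀ = h/λ = 6.6261e-34/9.6500e-11 = 6.8664e-24 kg·m/s

After scattering:
λ' = λ + Δλ = 96.5 + 4.7466 = 101.2466 pm
p' = h/λ' = 6.6261e-34/1.0125e-10 = 6.5445e-24 kg·m/s

Momentum is a vector; the scattered photon's direction makes angle θ = 163° with the incident direction. The magnitude of the vector change Δp⃗ = p⃗₀ − p⃗' is found from the law of cosines:
|Δp⃗|² = p₀² + p'² − 2p₀p'cos θ
|Δp⃗|² = (6.8664e-24)² + (6.5445e-24)² − 2·6.8664e-24·6.5445e-24·cos(163°)
|Δp⃗| = 1.3264e-23 kg·m/s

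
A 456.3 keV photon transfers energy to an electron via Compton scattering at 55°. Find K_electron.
125.8341 keV

By energy conservation: K_e = E_initial - E_final

First find the scattered photon energy:
Initial wavelength: λ = hc/E = 2.7172 pm
Compton shift: Δλ = λ_C(1 - cos(55°)) = 1.0346 pm
Final wavelength: λ' = 2.7172 + 1.0346 = 3.7518 pm
Final photon energy: E' = hc/λ' = 330.4659 keV

Electron kinetic energy:
K_e = E - E' = 456.3000 - 330.4659 = 125.8341 keV

(Intermediate values are shown rounded; full precision is carried through to the final answer.)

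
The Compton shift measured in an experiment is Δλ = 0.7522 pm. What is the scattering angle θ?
46.37°

From the Compton formula Δλ = λ_C(1 - cos θ), we can solve for θ:

cos θ = 1 - Δλ/λ_C

Given:
- Δλ = 0.7522 pm
- λ_C = h/(m_e·c) ≈ 2.42631024 pm

cos θ = 1 - 0.7522/2.42631024
cos θ = 1 - 0.310018
cos θ = 0.689982

θ = arccos(0.689982)
θ = 46.37°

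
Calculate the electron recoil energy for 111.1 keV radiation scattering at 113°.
25.7939 keV

By energy conservation: K_e = E_initial - E_final

First find the scattered photon energy:
Initial wavelength: λ = hc/E = 11.1597 pm
Compton shift: Δλ = λ_C(1 - cos(113°)) = 3.3743 pm
Final wavelength: λ' = 11.1597 + 3.3743 = 14.5340 pm
Final photon energy: E' = hc/λ' = 85.3061 keV

Electron kinetic energy:
K_e = E - E' = 111.1000 - 85.3061 = 25.7939 keV

(Intermediate values are shown rounded; full precision is carried through to the final answer.)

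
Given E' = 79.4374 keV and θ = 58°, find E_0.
85.7001 keV

Convert final energy to wavelength (hc ≈ 1239.842 keV·pm):
λ' = hc/E' = 1239.842 / 79.4374 = 15.6078 pm

Calculate the Compton shift:
Δλ = λ_C(1 - cos(58°))
Δλ = 2.4263 × (1 - cos(58°))
Δλ = 1.1406 pm

Initial wavelength:
λ = λ' - Δλ = 15.6078 - 1.1406 = 14.4672 pm

Initial energy:
E = hc/λ = 1239.842 / 14.4672 = 85.7001 keV

(Intermediate values are shown rounded; full precision is carried through to the final answer.)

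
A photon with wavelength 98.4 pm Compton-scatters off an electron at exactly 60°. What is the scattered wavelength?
99.6132 pm

Using the Compton formula: λ' = λ + λ_C(1 − cos θ)

For θ = 60°, cos θ = 1/2 (exact) = 0.5000, so:
1 − cos 60° = 1 − (1/2) = 0.5000

Δλ = λ_C × 0.5000 = 2.4263 × 0.5000 = 1.2132 pm

λ' = 98.4 + 1.2132 = 99.6132 pm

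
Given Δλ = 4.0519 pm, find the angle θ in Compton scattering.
132.07°

From the Compton formula Δλ = λ_C(1 - cos θ), we can solve for θ:

cos θ = 1 - Δλ/λ_C

Given:
- Δλ = 4.0519 pm
- λ_C = h/(m_e·c) ≈ 2.42631024 pm

cos θ = 1 - 4.0519/2.42631024
cos θ = 1 - 1.669984
cos θ = -0.669984

θ = arccos(-0.669984)
θ = 132.07°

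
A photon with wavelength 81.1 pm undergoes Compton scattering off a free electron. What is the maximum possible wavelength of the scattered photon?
85.9526 pm (at θ = 180°)

The Compton shift is Δλ = λ_C(1 − cos θ).

Since cos θ ranges from −1 to 1, the factor (1 − cos θ) ranges from 0 to 2; the maximum shift occurs at θ = 180° (backscattering):
Δλ_max = 2λ_C = 2 × 2.4263 pm = 4.8526 pm

Maximum scattered wavelength:
λ'_max = λ₀ + Δλ_max = 81.1 + 4.8526 = 85.9526 pm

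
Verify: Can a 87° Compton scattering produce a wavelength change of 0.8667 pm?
No, inconsistent

Calculate the expected shift for θ = 87°:

Δλ_expected = λ_C(1 - cos(87°))
Δλ_expected = 2.4263 × (1 - cos(87°))
Δλ_expected = 2.4263 × 0.9477
Δλ_expected = 2.2993 pm

Given shift: 0.8667 pm
Expected shift: 2.2993 pm
Difference: 1.4326 pm

The values do not match. The given shift corresponds to θ ≈ 50.0°, not 87°.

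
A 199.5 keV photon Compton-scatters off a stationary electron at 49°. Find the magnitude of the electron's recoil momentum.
8.3983e-23 kg·m/s

The electron is initially at rest, so by conservation of momentum:
p⃗_e = p⃗₀ − p⃗'  (incident photon momentum minus scattered photon momentum)

Photon momentum magnitudes (p = h/λ = E/c):
λ₀ = hc/E₀ = 6.2147 pm → p₀ = h/λ₀ = 1.0662e-22 kg·m/s
Δλ = λ_C(1 − cos 49°) = 0.8345 pm
λ' = 7.0493 pm → p' = h/λ' = 9.3997e-23 kg·m/s

The scattered photon makes angle θ = 49° with the incident direction, so by the law of cosines:
|p⃗_e|² = p₀² + p'² − 2p₀p'cos θ
|p⃗_e|² = (1.0662e-22)² + (9.3997e-23)² − 2·1.0662e-22·9.3997e-23·cos(49°)
|p⃗_e| = 8.3983e-23 kg·m/s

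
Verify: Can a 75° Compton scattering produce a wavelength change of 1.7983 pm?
Yes, consistent

Calculate the expected shift for θ = 75°:

Δλ_expected = λ_C(1 - cos(75°))
Δλ_expected = 2.4263 × (1 - cos(75°))
Δλ_expected = 2.4263 × 0.7412
Δλ_expected = 1.7983 pm

Given shift: 1.7983 pm
Expected shift: 1.7983 pm
Difference: 0.0000 pm

The values match. This is consistent with Compton scattering at the stated angle.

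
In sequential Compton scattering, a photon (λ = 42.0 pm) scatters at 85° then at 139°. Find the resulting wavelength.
48.4723 pm

Apply Compton shift twice:

First scattering at θ₁ = 85°:
Δλ₁ = λ_C(1 - cos(85°))
Δλ₁ = 2.4263 × 0.9128
Δλ₁ = 2.2148 pm

After first scattering:
λ₁ = 42.0 + 2.2148 = 44.2148 pm

Second scattering at θ₂ = 139°:
Δλ₂ = λ_C(1 - cos(139°))
Δλ₂ = 2.4263 × 1.7547
Δλ₂ = 4.2575 pm

Final wavelength:
λ₂ = 44.2148 + 4.2575 = 48.4723 pm

Total shift: Δλ_total = 2.2148 + 4.2575 = 6.4723 pm

(Intermediate values are shown rounded; full precision is carried through to the final answer.)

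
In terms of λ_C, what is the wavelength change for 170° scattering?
1.9848 λ_C

The Compton shift formula is:
Δλ = λ_C(1 - cos θ)

Dividing both sides by λ_C:
Δλ/λ_C = 1 - cos θ

For θ = 170°:
Δλ/λ_C = 1 - cos(170°)
Δλ/λ_C = 1 - -0.9848
Δλ/λ_C = 1.9848

This means the shift is 1.9848 × λ_C = 4.8158 pm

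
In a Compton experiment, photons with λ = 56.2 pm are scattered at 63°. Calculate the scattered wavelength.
57.5248 pm

Using the Compton scattering formula:
λ' = λ + Δλ = λ + λ_C(1 - cos θ)

Given:
- Initial wavelength λ = 56.2 pm
- Scattering angle θ = 63°
- Compton wavelength λ_C ≈ 2.4263 pm

Calculate the shift:
Δλ = 2.4263 × (1 - cos(63°))
Δλ = 2.4263 × 0.5460
Δλ = 1.3248 pm

Final wavelength:
λ' = 56.2 + 1.3248 = 57.5248 pm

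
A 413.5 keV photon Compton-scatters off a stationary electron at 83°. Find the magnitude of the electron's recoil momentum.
2.4200e-22 kg·m/s

The electron is initially at rest, so by conservation of momentum:
p⃗_e = p⃗₀ − p⃗'  (incident photon momentum minus scattered photon momentum)

Photon momentum magnitudes (p = h/λ = E/c):
λ₀ = hc/E₀ = 2.9984 pm → p₀ = h/λ₀ = 2.2099e-22 kg·m/s
Δλ = λ_C(1 − cos 83°) = 2.1306 pm
λ' = 5.1290 pm → p' = h/λ' = 1.2919e-22 kg·m/s

The scattered photon makes angle θ = 83° with the incident direction, so by the law of cosines:
|p⃗_e|² = p₀² + p'² − 2p₀p'cos θ
|p⃗_e|² = (2.2099e-22)² + (1.2919e-22)² − 2·2.2099e-22·1.2919e-22·cos(83°)
|p⃗_e| = 2.4200e-22 kg·m/s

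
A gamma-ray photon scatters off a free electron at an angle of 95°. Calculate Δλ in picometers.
2.6378 pm

Using the Compton scattering formula:
Δλ = λ_C(1 - cos θ)

where λ_C = h/(m_e·c) ≈ 2.4263 pm is the Compton wavelength of an electron.

For θ = 95°:
cos(95°) = -0.0872
1 - cos(95°) = 1.0872

Δλ = 2.4263 × 1.0872
Δλ = 2.6378 pm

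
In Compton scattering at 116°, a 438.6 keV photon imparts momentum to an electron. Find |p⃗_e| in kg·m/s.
2.9581e-22 kg·m/s

The electron is initially at rest, so by conservation of momentum:
p⃗_e = p⃗₀ − p⃗'  (incident photon momentum minus scattered photon momentum)

Photon momentum magnitudes (p = h/λ = E/c):
λ₀ = hc/E₀ = 2.8268 pm → p₀ = h/λ₀ = 2.3440e-22 kg·m/s
Δλ = λ_C(1 − cos 116°) = 3.4899 pm
λ' = 6.3168 pm → p' = h/λ' = 1.0490e-22 kg·m/s

The scattered photon makes angle θ = 116° with the incident direction, so by the law of cosines:
|p⃗_e|² = p₀² + p'² − 2p₀p'cos θ
|p⃗_e|² = (2.3440e-22)² + (1.0490e-22)² − 2·2.3440e-22·1.0490e-22·cos(116°)
|p⃗_e| = 2.9581e-22 kg·m/s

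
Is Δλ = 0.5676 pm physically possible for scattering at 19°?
No, inconsistent

Calculate the expected shift for θ = 19°:

Δλ_expected = λ_C(1 - cos(19°))
Δλ_expected = 2.4263 × (1 - cos(19°))
Δλ_expected = 2.4263 × 0.0545
Δλ_expected = 0.1322 pm

Given shift: 0.5676 pm
Expected shift: 0.1322 pm
Difference: 0.4355 pm

The values do not match. The given shift corresponds to θ ≈ 40.0°, not 19°.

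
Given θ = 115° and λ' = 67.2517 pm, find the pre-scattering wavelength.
63.8000 pm

From λ' = λ + Δλ, we have λ = λ' - Δλ

First calculate the Compton shift:
Δλ = λ_C(1 - cos θ)
Δλ = 2.4263 × (1 - cos(115°))
Δλ = 2.4263 × 1.4226
Δλ = 3.4517 pm

Initial wavelength:
λ = λ' - Δλ
λ = 67.2517 - 3.4517
λ = 63.8000 pm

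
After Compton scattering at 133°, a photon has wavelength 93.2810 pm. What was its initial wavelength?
89.2000 pm

From λ' = λ + Δλ, we have λ = λ' - Δλ

First calculate the Compton shift:
Δλ = λ_C(1 - cos θ)
Δλ = 2.4263 × (1 - cos(133°))
Δλ = 2.4263 × 1.6820
Δλ = 4.0810 pm

Initial wavelength:
λ = λ' - Δλ
λ = 93.2810 - 4.0810
λ = 89.2000 pm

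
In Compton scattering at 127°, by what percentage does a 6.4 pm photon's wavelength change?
60.7266%

Calculate the Compton shift:
Δλ = λ_C(1 - cos(127°))
Δλ = 2.4263 × (1 - cos(127°))
Δλ = 2.4263 × 1.6018
Δλ = 3.8865 pm

Percentage change:
(Δλ/λ₀) × 100 = (3.8865/6.4) × 100
= 60.7266%

(Intermediate values are shown rounded; full precision is carried through to the final answer.)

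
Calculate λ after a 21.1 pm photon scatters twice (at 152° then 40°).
26.2363 pm

Apply Compton shift twice:

First scattering at θ₁ = 152°:
Δλ₁ = λ_C(1 - cos(152°))
Δλ₁ = 2.4263 × 1.8829
Δλ₁ = 4.5686 pm

After first scattering:
λ₁ = 21.1 + 4.5686 = 25.6686 pm

Second scattering at θ₂ = 40°:
Δλ₂ = λ_C(1 - cos(40°))
Δλ₂ = 2.4263 × 0.2340
Δλ₂ = 0.5676 pm

Final wavelength:
λ₂ = 25.6686 + 0.5676 = 26.2363 pm

Total shift: Δλ_total = 4.5686 + 0.5676 = 5.1363 pm

(Intermediate values are shown rounded; full precision is carried through to the final answer.)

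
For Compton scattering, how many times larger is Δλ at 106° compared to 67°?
106° produces the larger shift by a factor of 2.094

Calculate both shifts using Δλ = λ_C(1 - cos θ):

For θ₁ = 67°:
Δλ₁ = 2.4263 × (1 - cos(67°))
Δλ₁ = 2.4263 × 0.6093
Δλ₁ = 1.4783 pm

For θ₂ = 106°:
Δλ₂ = 2.4263 × (1 - cos(106°))
Δλ₂ = 2.4263 × 1.2756
Δλ₂ = 3.0951 pm

The 106° angle produces the larger shift.
Ratio: 3.0951/1.4783 = 2.094

(Intermediate values are shown rounded; full precision is carried through to the final answer.)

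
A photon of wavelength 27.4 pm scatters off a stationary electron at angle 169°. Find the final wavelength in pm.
32.2080 pm

Using the Compton scattering formula:
λ' = λ + Δλ = λ + λ_C(1 - cos θ)

Given:
- Initial wavelength λ = 27.4 pm
- Scattering angle θ = 169°
- Compton wavelength λ_C ≈ 2.4263 pm

Calculate the shift:
Δλ = 2.4263 × (1 - cos(169°))
Δλ = 2.4263 × 1.9816
Δλ = 4.8080 pm

Final wavelength:
λ' = 27.4 + 4.8080 = 32.2080 pm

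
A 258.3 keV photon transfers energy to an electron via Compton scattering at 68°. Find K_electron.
62.0419 keV

By energy conservation: K_e = E_initial - E_final

First find the scattered photon energy:
Initial wavelength: λ = hc/E = 4.8000 pm
Compton shift: Δλ = λ_C(1 - cos(68°)) = 1.5174 pm
Final wavelength: λ' = 4.8000 + 1.5174 = 6.3174 pm
Final photon energy: E' = hc/λ' = 196.2581 keV

Electron kinetic energy:
K_e = E - E' = 258.3000 - 196.2581 = 62.0419 keV

(Intermediate values are shown rounded; full precision is carried through to the final answer.)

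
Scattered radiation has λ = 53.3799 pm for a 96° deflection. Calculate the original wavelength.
50.7000 pm

From λ' = λ + Δλ, we have λ = λ' - Δλ

First calculate the Compton shift:
Δλ = λ_C(1 - cos θ)
Δλ = 2.4263 × (1 - cos(96°))
Δλ = 2.4263 × 1.1045
Δλ = 2.6799 pm

Initial wavelength:
λ = λ' - Δλ
λ = 53.3799 - 2.6799
λ = 50.7000 pm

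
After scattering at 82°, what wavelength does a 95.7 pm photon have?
97.7886 pm

Using the Compton scattering formula:
λ' = λ + Δλ = λ + λ_C(1 - cos θ)

Given:
- Initial wavelength λ = 95.7 pm
- Scattering angle θ = 82°
- Compton wavelength λ_C ≈ 2.4263 pm

Calculate the shift:
Δλ = 2.4263 × (1 - cos(82°))
Δλ = 2.4263 × 0.8608
Δλ = 2.0886 pm

Final wavelength:
λ' = 95.7 + 2.0886 = 97.7886 pm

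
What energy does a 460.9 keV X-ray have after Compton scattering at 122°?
193.6616 keV

First convert energy to wavelength:
λ = hc/E, with hc ≈ 1239.842 keV·pm (i.e. 1239.842 eV·nm)

For E = 460.9 keV = 460900 eV:
λ = 1239.842 keV·pm / 460.9 keV
λ = 2.6900 pm

Calculate the Compton shift:
Δλ = λ_C(1 - cos(122°)) = 2.4263 × 1.5299
Δλ = 3.7121 pm

Final wavelength:
λ' = 2.6900 + 3.7121 = 6.4021 pm

Final energy:
E' = hc/λ' = 1239.842 / 6.4021 = 193.6616 keV

(Intermediate values are shown rounded; full precision is carried through to the final answer.)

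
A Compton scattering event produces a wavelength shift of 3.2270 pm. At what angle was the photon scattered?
109.27°

From the Compton formula Δλ = λ_C(1 - cos θ), we can solve for θ:

cos θ = 1 - Δλ/λ_C

Given:
- Δλ = 3.2270 pm
- λ_C = h/(m_e·c) ≈ 2.42631024 pm

cos θ = 1 - 3.2270/2.42631024
cos θ = 1 - 1.330003
cos θ = -0.330003

θ = arccos(-0.330003)
θ = 109.27°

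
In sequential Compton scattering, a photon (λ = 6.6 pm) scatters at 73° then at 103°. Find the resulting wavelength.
11.2890 pm

Apply Compton shift twice:

First scattering at θ₁ = 73°:
Δλ₁ = λ_C(1 - cos(73°))
Δλ₁ = 2.4263 × 0.7076
Δλ₁ = 1.7169 pm

After first scattering:
λ₁ = 6.6 + 1.7169 = 8.3169 pm

Second scattering at θ₂ = 103°:
Δλ₂ = λ_C(1 - cos(103°))
Δλ₂ = 2.4263 × 1.2250
Δλ₂ = 2.9721 pm

Final wavelength:
λ₂ = 8.3169 + 2.9721 = 11.2890 pm

Total shift: Δλ_total = 1.7169 + 2.9721 = 4.6890 pm

(Intermediate values are shown rounded; full precision is carried through to the final answer.)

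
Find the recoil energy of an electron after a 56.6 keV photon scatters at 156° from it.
9.8984 keV

By energy conservation: K_e = E_initial - E_final

First find the scattered photon energy:
Initial wavelength: λ = hc/E = 21.9053 pm
Compton shift: Δλ = λ_C(1 - cos(156°)) = 4.6429 pm
Final wavelength: λ' = 21.9053 + 4.6429 = 26.5482 pm
Final photon energy: E' = hc/λ' = 46.7016 keV

Electron kinetic energy:
K_e = E - E' = 56.6000 - 46.7016 = 9.8984 keV

(Intermediate values are shown rounded; full precision is carried through to the final answer.)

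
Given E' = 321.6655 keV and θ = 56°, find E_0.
445.2000 keV

Convert final energy to wavelength (hc ≈ 1239.842 keV·pm):
λ' = hc/E' = 1239.842 / 321.6655 = 3.8544 pm

Calculate the Compton shift:
Δλ = λ_C(1 - cos(56°))
Δλ = 2.4263 × (1 - cos(56°))
Δλ = 1.0695 pm

Initial wavelength:
λ = λ' - Δλ = 3.8544 - 1.0695 = 2.7849 pm

Initial energy:
E = hc/λ = 1239.842 / 2.7849 = 445.2000 keV

(Intermediate values are shown rounded; full precision is carried through to the final answer.)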